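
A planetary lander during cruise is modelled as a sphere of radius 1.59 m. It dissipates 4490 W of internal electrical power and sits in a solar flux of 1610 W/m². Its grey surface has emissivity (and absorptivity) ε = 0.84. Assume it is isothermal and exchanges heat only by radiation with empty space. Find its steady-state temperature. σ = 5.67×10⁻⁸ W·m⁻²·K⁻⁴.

At steady state, absorbed solar power + internal power = radiated power.
Absorbed: α·S·A_cross = 0.84·1610·7.942 = 10740 W (cross-section πr²).
Total input = 10740 + 4490 = 15230 W.
Radiated: εσ·A_surf·T⁴ with A_surf = 4πr² = 31.77 m².
T⁴ = 15230/(0.84·5.67×10⁻⁸·31.77) = 1.007×10¹⁰ K⁴.

T ≈ 317 K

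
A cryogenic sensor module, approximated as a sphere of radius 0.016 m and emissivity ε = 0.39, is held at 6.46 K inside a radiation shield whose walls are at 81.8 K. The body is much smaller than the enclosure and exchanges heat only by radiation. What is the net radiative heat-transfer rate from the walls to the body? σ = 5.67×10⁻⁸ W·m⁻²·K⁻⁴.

P_net ≈ 0.00318 W

For a small grey body in a large enclosure: P_net = εσA(T_body⁴ − T_wall⁴).
A = 4πr² = 0.003217 m²; T_body⁴ − T_wall⁴ = 1742 − 4.477×10⁷ = -4.477×10⁷ K⁴.
|P_net| = 0.39·5.67×10⁻⁸·0.003217·4.477×10⁷.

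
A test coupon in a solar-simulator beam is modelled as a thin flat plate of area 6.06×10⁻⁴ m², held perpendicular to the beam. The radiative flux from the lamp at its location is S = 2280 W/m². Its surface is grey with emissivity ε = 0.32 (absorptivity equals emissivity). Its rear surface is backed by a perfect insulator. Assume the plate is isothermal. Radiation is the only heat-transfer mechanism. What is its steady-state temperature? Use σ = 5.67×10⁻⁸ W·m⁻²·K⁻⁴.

At equilibrium, absorbed power = emitted power.
Absorbing cross-section = A = 6.060×10⁻⁴ m²; emitting surface = A = 6.060×10⁻⁴ m² (ratio 1).
εS·A_cross = εσ·A_surf·T⁴  ⇒  T⁴ = S/(1σ)   (ε cancels).
T⁴ = 2280/(1·5.67×10⁻⁸) = 4.021×10¹⁰ K⁴.
T = (4.021×10¹⁰)^(1/4).

T ≈ 448 K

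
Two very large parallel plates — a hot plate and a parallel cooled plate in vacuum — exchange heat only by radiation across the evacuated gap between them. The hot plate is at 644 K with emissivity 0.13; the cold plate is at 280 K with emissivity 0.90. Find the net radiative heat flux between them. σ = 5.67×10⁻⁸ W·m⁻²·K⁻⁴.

q ≈ 1210 W/m²

For two infinite grey parallel plates, q = σ(T₁⁴ − T₂⁴)/(1/ε₁ + 1/ε₂ − 1).
T₁⁴ − T₂⁴ = 1.720×10¹¹ − 6.147×10⁹ = 1.659×10¹¹ K⁴.
1/ε₁ + 1/ε₂ − 1 = 7.692 + 1.111 − 1 = 7.803.
q = 5.67×10⁻⁸ × 1.659×10¹¹ / 7.803.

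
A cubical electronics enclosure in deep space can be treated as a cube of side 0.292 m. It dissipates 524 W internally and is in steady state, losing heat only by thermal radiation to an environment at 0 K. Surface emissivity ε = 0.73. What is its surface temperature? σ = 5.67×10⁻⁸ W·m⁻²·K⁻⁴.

T ≈ 397 K

Steady state: internal power = radiated power, P = εσA T⁴.
Radiating area A = 6L² = 0.5116 m².
T⁴ = P/(εσA) = 524/(0.73·5.67×10⁻⁸·0.5116) = 2.475×10¹⁰ K⁴.
T = (2.475×10¹⁰)^(1/4).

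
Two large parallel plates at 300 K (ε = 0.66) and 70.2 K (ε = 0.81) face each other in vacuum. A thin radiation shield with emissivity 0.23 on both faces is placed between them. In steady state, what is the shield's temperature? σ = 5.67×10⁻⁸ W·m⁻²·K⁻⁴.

In steady state the net flux on the hot side equals that on the cold side.
σ(T₁⁴−T_s⁴)/D₁ = σ(T_s⁴−T₂⁴)/D₂, with D₁ = 1/ε₁+1/ε_s−1 = 4.863, D₂ = 1/ε_s+1/ε₂−1 = 4.582.
Solve for T_s⁴: T_s⁴ = (D₂·T₁⁴ + D₁·T₂⁴)/(D₁+D₂) = 3.942×10⁹ K⁴.

T_s ≈ 251 K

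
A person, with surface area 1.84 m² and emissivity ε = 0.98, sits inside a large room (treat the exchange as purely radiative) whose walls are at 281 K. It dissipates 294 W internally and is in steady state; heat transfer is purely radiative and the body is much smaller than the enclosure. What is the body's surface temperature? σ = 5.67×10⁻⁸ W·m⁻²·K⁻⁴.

T ≈ 309 K

For a small grey body in a large enclosure, net radiated power = εσA(T⁴ − T_w⁴).
Steady state: P = εσA(T⁴ − T_w⁴) with A = 1.84 m².
T⁴ = P/(εσA) + T_w⁴ = 294/(0.98·5.67×10⁻⁸·1.840) + (281)⁴
    = 2.876×10⁹ + 6.235×10⁹ = 9.110×10⁹ K⁴.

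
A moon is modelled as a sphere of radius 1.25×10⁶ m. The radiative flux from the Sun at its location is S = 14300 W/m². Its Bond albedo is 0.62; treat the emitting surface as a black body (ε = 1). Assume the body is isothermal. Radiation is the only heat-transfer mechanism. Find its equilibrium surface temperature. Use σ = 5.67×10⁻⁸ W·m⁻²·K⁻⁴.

T ≈ 393 K

At equilibrium, absorbed power = emitted power.
Absorbing cross-section = πr² = 4.909×10¹² m²; emitting surface = 4πr² = 1.963×10¹³ m² (ratio 4).
(1−a)S·A_cross = εσ·A_surf·T⁴  ⇒  T⁴ = (1−a)S/(4σ).
T⁴ = 0.380·14300/(4·5.67×10⁻⁸) = 2.396×10¹⁰ K⁴.
T = (2.396×10¹⁰)^(1/4).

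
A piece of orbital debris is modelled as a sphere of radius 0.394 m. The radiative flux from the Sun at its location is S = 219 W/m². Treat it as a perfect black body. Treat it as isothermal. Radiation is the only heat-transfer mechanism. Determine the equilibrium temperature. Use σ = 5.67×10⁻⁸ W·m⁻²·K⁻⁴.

T ≈ 176 K

At equilibrium, absorbed power = emitted power.
Absorbing cross-section = πr² = 0.4877 m²; emitting surface = 4πr² = 1.951 m² (ratio 4).
S·A_cross = εσ·A_surf·T⁴  ⇒  T⁴ = S/(4σ).
T⁴ = 1.00·219/(4·5.67×10⁻⁸) = 9.656×10⁸ K⁴.
T = (9.656×10⁸)^(1/4).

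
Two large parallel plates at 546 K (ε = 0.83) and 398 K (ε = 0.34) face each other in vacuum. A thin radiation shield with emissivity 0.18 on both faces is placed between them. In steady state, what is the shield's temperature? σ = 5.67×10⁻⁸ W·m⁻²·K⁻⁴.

In steady state the net flux on the hot side equals that on the cold side.
σ(T₁⁴−T_s⁴)/D₁ = σ(T_s⁴−T₂⁴)/D₂, with D₁ = 1/ε₁+1/ε_s−1 = 5.760, D₂ = 1/ε_s+1/ε₂−1 = 7.497.
Solve for T_s⁴: T_s⁴ = (D₂·T₁⁴ + D₁·T₂⁴)/(D₁+D₂) = 6.116×10¹⁰ K⁴.

T_s ≈ 497 K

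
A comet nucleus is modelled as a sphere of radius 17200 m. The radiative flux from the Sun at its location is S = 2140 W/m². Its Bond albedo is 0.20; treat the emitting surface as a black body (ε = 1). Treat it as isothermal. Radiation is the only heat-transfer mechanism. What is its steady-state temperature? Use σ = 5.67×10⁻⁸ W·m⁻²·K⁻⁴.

At equilibrium, absorbed power = emitted power.
Absorbing cross-section = πr² = 9.294×10⁸ m²; emitting surface = 4πr² = 3.718×10⁹ m² (ratio 4).
(1−a)S·A_cross = εσ·A_surf·T⁴  ⇒  T⁴ = (1−a)S/(4σ).
T⁴ = 0.800·2140/(4·5.67×10⁻⁸) = 7.549×10⁹ K⁴.
T = (7.549×10⁹)^(1/4).

T ≈ 295 K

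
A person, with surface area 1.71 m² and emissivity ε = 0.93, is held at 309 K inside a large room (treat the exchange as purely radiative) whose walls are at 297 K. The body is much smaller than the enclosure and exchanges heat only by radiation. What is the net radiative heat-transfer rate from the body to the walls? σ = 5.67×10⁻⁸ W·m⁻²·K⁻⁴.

P_net ≈ 120 W

For a small grey body in a large enclosure: P_net = εσA(T_body⁴ − T_wall⁴).
A = 1.71 m²; T_body⁴ − T_wall⁴ = 9.117×10⁹ − 7.781×10⁹ = 1.336×10⁹ K⁴.
|P_net| = 0.93·5.67×10⁻⁸·1.710·1.336×10⁹.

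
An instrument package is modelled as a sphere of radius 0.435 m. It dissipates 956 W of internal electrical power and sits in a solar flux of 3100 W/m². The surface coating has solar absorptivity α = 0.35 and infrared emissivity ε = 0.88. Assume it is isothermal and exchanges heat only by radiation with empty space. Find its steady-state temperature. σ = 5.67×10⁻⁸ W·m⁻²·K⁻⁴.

T ≈ 341 K

At steady state, absorbed solar power + internal power = radiated power.
Absorbed: α·S·A_cross = 0.35·3100·0.5945 = 645.0 W (cross-section πr²).
Total input = 645.0 + 956 = 1601 W.
Radiated: εσ·A_surf·T⁴ with A_surf = 4πr² = 2.378 m².
T⁴ = 1601/(0.88·5.67×10⁻⁸·2.378) = 1.349×10¹⁰ K⁴.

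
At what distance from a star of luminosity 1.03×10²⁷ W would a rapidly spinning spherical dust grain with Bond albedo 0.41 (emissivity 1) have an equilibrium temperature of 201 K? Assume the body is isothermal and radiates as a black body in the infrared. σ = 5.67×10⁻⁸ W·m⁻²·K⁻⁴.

d ≈ 3.61×10¹¹ m

For an isothermal black-emitting sphere, (1−a)S·πr² = σ·4πr²·T⁴ ⇒ S = 4σT⁴/(1−a).
S = 4·5.67×10⁻⁸·(201)⁴/0.590 = 627.4 W/m².
Flux falls as S = L/(4πd²), so d = √(L/(4πS)) = √(1.03×10²⁷/(4π·627.4)).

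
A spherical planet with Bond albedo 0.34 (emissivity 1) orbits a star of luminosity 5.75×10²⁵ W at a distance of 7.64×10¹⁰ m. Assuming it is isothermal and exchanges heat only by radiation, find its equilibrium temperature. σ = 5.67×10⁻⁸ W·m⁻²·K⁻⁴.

T ≈ 219 K

First find the stellar flux at distance d: S = L/(4πd²) = 5.75×10²⁵/(4π·(7.64×10¹⁰)²) = 783.9 W/m².
For an isothermal sphere, absorbed (1−a)S·πr² = emitted σ·4πr²·T⁴, so T⁴ = (1−a)S/(4σ).
T⁴ = 0.660·783.9/(4·5.67×10⁻⁸) = 2.281×10⁹ K⁴.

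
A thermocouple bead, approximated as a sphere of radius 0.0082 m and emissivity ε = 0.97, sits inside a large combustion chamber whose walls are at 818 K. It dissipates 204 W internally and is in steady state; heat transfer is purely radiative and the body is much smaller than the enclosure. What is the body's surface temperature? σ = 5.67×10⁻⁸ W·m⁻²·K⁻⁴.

T ≈ 1480 K

For a small grey body in a large enclosure, net radiated power = εσA(T⁴ − T_w⁴).
Steady state: P = εσA(T⁴ − T_w⁴) with A = 4πr² = 8.450×10⁻⁴ m².
T⁴ = P/(εσA) + T_w⁴ = 204/(0.97·5.67×10⁻⁸·8.450×10⁻⁴) + (818)⁴
    = 4.390×10¹² + 4.477×10¹¹ = 4.837×10¹² K⁴.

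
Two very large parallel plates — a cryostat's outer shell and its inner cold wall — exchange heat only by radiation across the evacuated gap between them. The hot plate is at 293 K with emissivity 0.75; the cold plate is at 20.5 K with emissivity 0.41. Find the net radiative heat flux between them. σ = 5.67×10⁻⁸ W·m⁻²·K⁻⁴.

For two infinite grey parallel plates, q = σ(T₁⁴ − T₂⁴)/(1/ε₁ + 1/ε₂ − 1).
T₁⁴ − T₂⁴ = 7.370×10⁹ − 1.766×10⁵ = 7.370×10⁹ K⁴.
1/ε₁ + 1/ε₂ − 1 = 1.333 + 2.439 − 1 = 2.772.
q = 5.67×10⁻⁸ × 7.370×10⁹ / 2.772.

q ≈ 151 W/m²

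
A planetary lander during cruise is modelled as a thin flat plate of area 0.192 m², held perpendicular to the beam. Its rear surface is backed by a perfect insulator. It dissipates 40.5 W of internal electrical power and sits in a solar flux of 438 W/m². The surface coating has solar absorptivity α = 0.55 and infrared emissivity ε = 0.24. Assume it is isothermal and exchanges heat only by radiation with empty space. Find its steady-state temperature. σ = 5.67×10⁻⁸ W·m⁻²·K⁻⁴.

At steady state, absorbed solar power + internal power = radiated power.
Absorbed: α·S·A_cross = 0.55·438·0.1920 = 46.25 W (cross-section A).
Total input = 46.25 + 40.5 = 86.75 W.
Radiated: εσ·A_surf·T⁴ with A_surf = A = 0.1920 m².
T⁴ = 86.75/(0.24·5.67×10⁻⁸·0.1920) = 3.320×10¹⁰ K⁴.

T ≈ 427 K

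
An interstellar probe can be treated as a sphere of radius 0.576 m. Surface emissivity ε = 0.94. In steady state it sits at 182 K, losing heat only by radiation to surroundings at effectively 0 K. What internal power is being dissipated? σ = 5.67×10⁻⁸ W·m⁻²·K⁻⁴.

Steady state: P = εσA T⁴.
A = 4πr² = 4.169 m²; T⁴ = (182)⁴ = 1.097×10⁹ K⁴.
P = 0.94 × 5.67×10⁻⁸ × 4.169 × 1.097×10⁹.

P ≈ 244 W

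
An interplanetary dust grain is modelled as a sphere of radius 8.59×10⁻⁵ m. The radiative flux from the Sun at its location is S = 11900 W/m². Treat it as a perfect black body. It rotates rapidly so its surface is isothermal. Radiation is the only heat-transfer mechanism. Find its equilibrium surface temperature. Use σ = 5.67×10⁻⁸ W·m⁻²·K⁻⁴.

At equilibrium, absorbed power = emitted power.
Absorbing cross-section = πr² = 2.318×10⁻⁸ m²; emitting surface = 4πr² = 9.272×10⁻⁸ m² (ratio 4).
S·A_cross = εσ·A_surf·T⁴  ⇒  T⁴ = S/(4σ).
T⁴ = 1.00·11900/(4·5.67×10⁻⁸) = 5.247×10¹⁰ K⁴.
T = (5.247×10¹⁰)^(1/4).

T ≈ 479 K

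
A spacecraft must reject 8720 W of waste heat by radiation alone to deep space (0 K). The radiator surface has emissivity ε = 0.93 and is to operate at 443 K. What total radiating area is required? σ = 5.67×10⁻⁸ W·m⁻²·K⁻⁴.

P = εσA T⁴ ⇒ A = P/(εσT⁴).
T⁴ = 3.851×10¹⁰ K⁴.
A = 8720/(0.93 × 5.67×10⁻⁸ × 3.851×10¹⁰).

A ≈ 4.29 m²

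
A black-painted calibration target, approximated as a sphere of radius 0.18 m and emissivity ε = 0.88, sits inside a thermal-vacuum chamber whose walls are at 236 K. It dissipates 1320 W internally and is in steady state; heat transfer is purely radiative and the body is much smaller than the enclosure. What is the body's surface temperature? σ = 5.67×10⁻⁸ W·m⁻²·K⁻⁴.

For a small grey body in a large enclosure, net radiated power = εσA(T⁴ − T_w⁴).
Steady state: P = εσA(T⁴ − T_w⁴) with A = 4πr² = 0.4072 m².
T⁴ = P/(εσA) + T_w⁴ = 1320/(0.88·5.67×10⁻⁸·0.4072) + (236)⁴
    = 6.498×10¹⁰ + 3.102×10⁹ = 6.808×10¹⁰ K⁴.

T ≈ 511 K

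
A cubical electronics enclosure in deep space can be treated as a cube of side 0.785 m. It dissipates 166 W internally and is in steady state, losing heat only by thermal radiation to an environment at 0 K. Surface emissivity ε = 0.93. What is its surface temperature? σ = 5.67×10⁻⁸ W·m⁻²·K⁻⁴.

Steady state: internal power = radiated power, P = εσA T⁴.
Radiating area A = 6L² = 3.697 m².
T⁴ = P/(εσA) = 166/(0.93·5.67×10⁻⁸·3.697) = 8.514×10⁸ K⁴.
T = (8.514×10⁸)^(1/4).

T ≈ 171 K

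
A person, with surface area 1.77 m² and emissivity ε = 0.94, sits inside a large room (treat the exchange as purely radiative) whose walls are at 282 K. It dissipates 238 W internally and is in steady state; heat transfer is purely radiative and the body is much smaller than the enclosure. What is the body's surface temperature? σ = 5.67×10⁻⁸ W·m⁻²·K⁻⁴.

For a small grey body in a large enclosure, net radiated power = εσA(T⁴ − T_w⁴).
Steady state: P = εσA(T⁴ − T_w⁴) with A = 1.77 m².
T⁴ = P/(εσA) + T_w⁴ = 238/(0.94·5.67×10⁻⁸·1.770) + (282)⁴
    = 2.523×10⁹ + 6.324×10⁹ = 8.847×10⁹ K⁴.

T ≈ 307 K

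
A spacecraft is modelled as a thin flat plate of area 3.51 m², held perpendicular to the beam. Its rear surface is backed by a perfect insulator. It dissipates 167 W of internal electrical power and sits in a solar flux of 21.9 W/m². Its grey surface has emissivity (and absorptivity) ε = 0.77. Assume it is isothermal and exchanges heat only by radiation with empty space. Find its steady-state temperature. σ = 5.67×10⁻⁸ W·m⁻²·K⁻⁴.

At steady state, absorbed solar power + internal power = radiated power.
Absorbed: α·S·A_cross = 0.77·21.9·3.510 = 59.19 W (cross-section A).
Total input = 59.19 + 167 = 226.2 W.
Radiated: εσ·A_surf·T⁴ with A_surf = A = 3.510 m².
T⁴ = 226.2/(0.77·5.67×10⁻⁸·3.510) = 1.476×10⁹ K⁴.

T ≈ 196 K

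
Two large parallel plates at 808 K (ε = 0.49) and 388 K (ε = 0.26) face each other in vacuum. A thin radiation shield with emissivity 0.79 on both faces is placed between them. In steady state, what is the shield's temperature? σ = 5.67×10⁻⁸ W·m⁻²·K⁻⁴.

T_s ≈ 728 K

In steady state the net flux on the hot side equals that on the cold side.
σ(T₁⁴−T_s⁴)/D₁ = σ(T_s⁴−T₂⁴)/D₂, with D₁ = 1/ε₁+1/ε_s−1 = 2.307, D₂ = 1/ε_s+1/ε₂−1 = 4.112.
Solve for T_s⁴: T_s⁴ = (D₂·T₁⁴ + D₁·T₂⁴)/(D₁+D₂) = 2.812×10¹¹ K⁴.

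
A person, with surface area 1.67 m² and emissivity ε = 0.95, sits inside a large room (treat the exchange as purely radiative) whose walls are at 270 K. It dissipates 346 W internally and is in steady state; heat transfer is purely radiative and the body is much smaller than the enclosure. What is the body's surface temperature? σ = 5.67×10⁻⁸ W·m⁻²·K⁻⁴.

For a small grey body in a large enclosure, net radiated power = εσA(T⁴ − T_w⁴).
Steady state: P = εσA(T⁴ − T_w⁴) with A = 1.67 m².
T⁴ = P/(εσA) + T_w⁴ = 346/(0.95·5.67×10⁻⁸·1.670) + (270)⁴
    = 3.846×10⁹ + 5.314×10⁹ = 9.161×10⁹ K⁴.

T ≈ 309 K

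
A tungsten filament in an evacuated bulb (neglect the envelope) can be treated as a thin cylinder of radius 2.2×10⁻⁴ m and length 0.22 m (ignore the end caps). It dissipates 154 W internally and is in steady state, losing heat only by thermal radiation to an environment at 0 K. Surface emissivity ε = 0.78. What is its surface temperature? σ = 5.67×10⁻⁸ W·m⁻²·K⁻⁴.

Steady state: internal power = radiated power, P = εσA T⁴.
Radiating area A = 2πrL = 3.041×10⁻⁴ m².
T⁴ = P/(εσA) = 154/(0.78·5.67×10⁻⁸·3.041×10⁻⁴) = 1.145×10¹³ K⁴.
T = (1.145×10¹³)^(1/4).

T ≈ 1840 K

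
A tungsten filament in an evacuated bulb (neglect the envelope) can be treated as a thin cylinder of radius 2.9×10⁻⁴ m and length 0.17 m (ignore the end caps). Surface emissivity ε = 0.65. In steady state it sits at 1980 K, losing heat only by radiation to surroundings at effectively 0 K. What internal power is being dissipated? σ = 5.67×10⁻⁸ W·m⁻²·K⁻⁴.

P ≈ 175 W

Steady state: P = εσA T⁴.
A = 2πrL = 3.098×10⁻⁴ m²; T⁴ = (1980)⁴ = 1.537×10¹³ K⁴.
P = 0.65 × 5.67×10⁻⁸ × 3.098×10⁻⁴ × 1.537×10¹³.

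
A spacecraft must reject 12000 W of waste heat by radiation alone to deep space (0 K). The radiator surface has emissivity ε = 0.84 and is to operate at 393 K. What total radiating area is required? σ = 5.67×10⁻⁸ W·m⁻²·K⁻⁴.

P = εσA T⁴ ⇒ A = P/(εσT⁴).
T⁴ = 2.385×10¹⁰ K⁴.
A = 12000/(0.84 × 5.67×10⁻⁸ × 2.385×10¹⁰).

A ≈ 10.6 m²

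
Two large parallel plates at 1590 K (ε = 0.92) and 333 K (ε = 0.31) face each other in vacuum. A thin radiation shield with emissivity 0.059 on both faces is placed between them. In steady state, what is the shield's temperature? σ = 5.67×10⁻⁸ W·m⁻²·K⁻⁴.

T_s ≈ 1360 K

In steady state the net flux on the hot side equals that on the cold side.
σ(T₁⁴−T_s⁴)/D₁ = σ(T_s⁴−T₂⁴)/D₂, with D₁ = 1/ε₁+1/ε_s−1 = 17.04, D₂ = 1/ε_s+1/ε₂−1 = 19.17.
Solve for T_s⁴: T_s⁴ = (D₂·T₁⁴ + D₁·T₂⁴)/(D₁+D₂) = 3.390×10¹² K⁴.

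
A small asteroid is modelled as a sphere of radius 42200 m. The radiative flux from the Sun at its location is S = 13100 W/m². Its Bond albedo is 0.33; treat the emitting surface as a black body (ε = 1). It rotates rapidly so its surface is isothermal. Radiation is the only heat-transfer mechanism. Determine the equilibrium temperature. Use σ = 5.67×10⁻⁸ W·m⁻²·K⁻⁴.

T ≈ 444 K

At equilibrium, absorbed power = emitted power.
Absorbing cross-section = πr² = 5.595×10⁹ m²; emitting surface = 4πr² = 2.238×10¹⁰ m² (ratio 4).
(1−a)S·A_cross = εσ·A_surf·T⁴  ⇒  T⁴ = (1−a)S/(4σ).
T⁴ = 0.670·13100/(4·5.67×10⁻⁸) = 3.870×10¹⁰ K⁴.
T = (3.870×10¹⁰)^(1/4).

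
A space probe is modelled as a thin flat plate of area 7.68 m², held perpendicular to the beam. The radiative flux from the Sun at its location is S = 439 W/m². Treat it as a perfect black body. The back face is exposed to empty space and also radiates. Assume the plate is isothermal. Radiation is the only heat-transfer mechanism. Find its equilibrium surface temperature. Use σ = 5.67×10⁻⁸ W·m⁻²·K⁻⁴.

T ≈ 249 K

At equilibrium, absorbed power = emitted power.
Absorbing cross-section = A = 7.680 m²; emitting surface = 2A = 15.36 m² (ratio 2).
S·A_cross = εσ·A_surf·T⁴  ⇒  T⁴ = S/(2σ).
T⁴ = 1.00·439/(2·5.67×10⁻⁸) = 3.871×10⁹ K⁴.
T = (3.871×10⁹)^(1/4).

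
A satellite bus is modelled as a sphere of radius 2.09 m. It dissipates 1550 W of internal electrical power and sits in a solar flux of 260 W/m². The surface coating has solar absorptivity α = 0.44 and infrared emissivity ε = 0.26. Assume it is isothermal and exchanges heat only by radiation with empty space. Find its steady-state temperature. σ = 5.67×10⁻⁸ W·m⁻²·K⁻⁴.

T ≈ 249 K

At steady state, absorbed solar power + internal power = radiated power.
Absorbed: α·S·A_cross = 0.44·260·13.72 = 1570 W (cross-section πr²).
Total input = 1570 + 1550 = 3120 W.
Radiated: εσ·A_surf·T⁴ with A_surf = 4πr² = 54.89 m².
T⁴ = 3120/(0.26·5.67×10⁻⁸·54.89) = 3.855×10⁹ K⁴.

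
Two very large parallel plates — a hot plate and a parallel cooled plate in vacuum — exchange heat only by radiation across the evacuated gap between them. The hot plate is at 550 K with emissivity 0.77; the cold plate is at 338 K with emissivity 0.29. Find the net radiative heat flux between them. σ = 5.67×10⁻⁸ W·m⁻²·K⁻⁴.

For two infinite grey parallel plates, q = σ(T₁⁴ − T₂⁴)/(1/ε₁ + 1/ε₂ − 1).
T₁⁴ − T₂⁴ = 9.151×10¹⁰ − 1.305×10¹⁰ = 7.845×10¹⁰ K⁴.
1/ε₁ + 1/ε₂ − 1 = 1.299 + 3.448 − 1 = 3.747.
q = 5.67×10⁻⁸ × 7.845×10¹⁰ / 3.747.

q ≈ 1190 W/m²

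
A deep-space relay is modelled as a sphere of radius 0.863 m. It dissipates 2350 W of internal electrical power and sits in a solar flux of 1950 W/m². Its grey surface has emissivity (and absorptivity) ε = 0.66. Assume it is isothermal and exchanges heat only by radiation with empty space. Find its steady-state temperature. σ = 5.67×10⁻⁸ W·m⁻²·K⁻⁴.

T ≈ 352 K

At steady state, absorbed solar power + internal power = radiated power.
Absorbed: α·S·A_cross = 0.66·1950·2.340 = 3011 W (cross-section πr²).
Total input = 3011 + 2350 = 5361 W.
Radiated: εσ·A_surf·T⁴ with A_surf = 4πr² = 9.359 m².
T⁴ = 5361/(0.66·5.67×10⁻⁸·9.359) = 1.531×10¹⁰ K⁴.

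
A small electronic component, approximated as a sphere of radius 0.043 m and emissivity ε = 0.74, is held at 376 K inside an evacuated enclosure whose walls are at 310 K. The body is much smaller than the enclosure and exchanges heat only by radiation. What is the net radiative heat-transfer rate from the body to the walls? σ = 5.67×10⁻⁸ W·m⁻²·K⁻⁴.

P_net ≈ 10.5 W

For a small grey body in a large enclosure: P_net = εσA(T_body⁴ − T_wall⁴).
A = 4πr² = 0.02324 m²; T_body⁴ − T_wall⁴ = 1.999×10¹⁰ − 9.235×10⁹ = 1.075×10¹⁰ K⁴.
|P_net| = 0.74·5.67×10⁻⁸·0.02324·1.075×10¹⁰.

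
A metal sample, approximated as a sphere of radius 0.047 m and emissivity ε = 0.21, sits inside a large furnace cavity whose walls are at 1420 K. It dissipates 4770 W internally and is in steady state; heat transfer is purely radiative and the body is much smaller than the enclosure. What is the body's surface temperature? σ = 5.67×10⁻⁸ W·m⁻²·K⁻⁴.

For a small grey body in a large enclosure, net radiated power = εσA(T⁴ − T_w⁴).
Steady state: P = εσA(T⁴ − T_w⁴) with A = 4πr² = 0.02776 m².
T⁴ = P/(εσA) + T_w⁴ = 4770/(0.21·5.67×10⁻⁸·0.02776) + (1420)⁴
    = 1.443×10¹³ + 4.066×10¹² = 1.850×10¹³ K⁴.

T ≈ 2070 K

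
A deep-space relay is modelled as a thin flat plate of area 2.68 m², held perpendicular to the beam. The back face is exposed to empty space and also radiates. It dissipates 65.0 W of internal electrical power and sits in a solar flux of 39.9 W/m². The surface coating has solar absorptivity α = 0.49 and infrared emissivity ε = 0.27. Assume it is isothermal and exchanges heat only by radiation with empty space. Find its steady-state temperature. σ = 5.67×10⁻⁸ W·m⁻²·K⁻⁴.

T ≈ 194 K

At steady state, absorbed solar power + internal power = radiated power.
Absorbed: α·S·A_cross = 0.49·39.9·2.680 = 52.40 W (cross-section A).
Total input = 52.40 + 65.0 = 117.4 W.
Radiated: εσ·A_surf·T⁴ with A_surf = 2A = 5.360 m².
T⁴ = 117.4/(0.27·5.67×10⁻⁸·5.360) = 1.431×10⁹ K⁴.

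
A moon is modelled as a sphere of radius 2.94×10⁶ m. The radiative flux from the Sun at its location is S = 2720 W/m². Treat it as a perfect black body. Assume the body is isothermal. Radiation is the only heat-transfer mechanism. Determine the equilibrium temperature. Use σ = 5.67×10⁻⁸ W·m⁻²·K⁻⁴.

T ≈ 331 K

At equilibrium, absorbed power = emitted power.
Absorbing cross-section = πr² = 2.715×10¹³ m²; emitting surface = 4πr² = 1.086×10¹⁴ m² (ratio 4).
S·A_cross = εσ·A_surf·T⁴  ⇒  T⁴ = S/(4σ).
T⁴ = 1.00·2720/(4·5.67×10⁻⁸) = 1.199×10¹⁰ K⁴.
T = (1.199×10¹⁰)^(1/4).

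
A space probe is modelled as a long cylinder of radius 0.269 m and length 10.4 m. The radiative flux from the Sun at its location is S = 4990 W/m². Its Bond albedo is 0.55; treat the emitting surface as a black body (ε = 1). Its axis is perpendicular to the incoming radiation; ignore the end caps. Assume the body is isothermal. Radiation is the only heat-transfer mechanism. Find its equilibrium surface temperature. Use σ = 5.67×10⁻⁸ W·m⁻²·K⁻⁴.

At equilibrium, absorbed power = emitted power.
Absorbing cross-section = 2rL = 5.595 m²; emitting surface = 2πrL = 17.58 m² (ratio π).
(1−a)S·A_cross = εσ·A_surf·T⁴  ⇒  T⁴ = (1−a)S/(πσ).
T⁴ = 0.450·4990/(π·5.67×10⁻⁸) = 1.261×10¹⁰ K⁴.
T = (1.261×10¹⁰)^(1/4).

T ≈ 335 K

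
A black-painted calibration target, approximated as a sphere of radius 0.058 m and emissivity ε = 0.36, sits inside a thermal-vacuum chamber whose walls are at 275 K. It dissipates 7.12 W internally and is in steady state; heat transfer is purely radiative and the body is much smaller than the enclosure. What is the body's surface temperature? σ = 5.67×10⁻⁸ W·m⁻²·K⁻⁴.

For a small grey body in a large enclosure, net radiated power = εσA(T⁴ − T_w⁴).
Steady state: P = εσA(T⁴ − T_w⁴) with A = 4πr² = 0.04227 m².
T⁴ = P/(εσA) + T_w⁴ = 7.12/(0.36·5.67×10⁻⁸·0.04227) + (275)⁴
    = 8.251×10⁹ + 5.719×10⁹ = 1.397×10¹⁰ K⁴.

T ≈ 344 K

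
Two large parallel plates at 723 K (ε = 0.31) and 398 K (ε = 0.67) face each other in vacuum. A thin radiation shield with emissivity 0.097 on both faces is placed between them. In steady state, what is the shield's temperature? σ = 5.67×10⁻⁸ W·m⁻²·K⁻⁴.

T_s ≈ 612 K

In steady state the net flux on the hot side equals that on the cold side.
σ(T₁⁴−T_s⁴)/D₁ = σ(T_s⁴−T₂⁴)/D₂, with D₁ = 1/ε₁+1/ε_s−1 = 12.54, D₂ = 1/ε_s+1/ε₂−1 = 10.80.
Solve for T_s⁴: T_s⁴ = (D₂·T₁⁴ + D₁·T₂⁴)/(D₁+D₂) = 1.400×10¹¹ K⁴.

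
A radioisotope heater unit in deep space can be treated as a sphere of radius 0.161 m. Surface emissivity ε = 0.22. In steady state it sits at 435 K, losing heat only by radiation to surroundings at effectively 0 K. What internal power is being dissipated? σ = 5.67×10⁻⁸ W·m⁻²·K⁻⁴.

P ≈ 145 W

Steady state: P = εσA T⁴.
A = 4πr² = 0.3257 m²; T⁴ = (435)⁴ = 3.581×10¹⁰ K⁴.
P = 0.22 × 5.67×10⁻⁸ × 0.3257 × 3.581×10¹⁰.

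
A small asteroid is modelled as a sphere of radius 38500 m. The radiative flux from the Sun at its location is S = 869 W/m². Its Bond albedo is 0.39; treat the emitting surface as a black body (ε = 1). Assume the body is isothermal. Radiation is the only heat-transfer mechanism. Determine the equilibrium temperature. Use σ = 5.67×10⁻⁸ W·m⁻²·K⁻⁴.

At equilibrium, absorbed power = emitted power.
Absorbing cross-section = πr² = 4.657×10⁹ m²; emitting surface = 4πr² = 1.863×10¹⁰ m² (ratio 4).
(1−a)S·A_cross = εσ·A_surf·T⁴  ⇒  T⁴ = (1−a)S/(4σ).
T⁴ = 0.610·869/(4·5.67×10⁻⁸) = 2.337×10⁹ K⁴.
T = (2.337×10⁹)^(1/4).

T ≈ 220 K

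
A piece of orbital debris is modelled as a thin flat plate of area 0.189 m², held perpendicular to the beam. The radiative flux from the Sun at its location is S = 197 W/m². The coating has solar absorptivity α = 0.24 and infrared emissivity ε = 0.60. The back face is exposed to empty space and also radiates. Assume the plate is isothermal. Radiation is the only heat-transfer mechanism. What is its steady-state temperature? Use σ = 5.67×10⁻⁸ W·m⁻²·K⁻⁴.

T ≈ 162 K

At equilibrium, absorbed power = emitted power.
Absorbing cross-section = A = 0.1890 m²; emitting surface = 2A = 0.3780 m² (ratio 2).
αS·A_cross = εσ·A_surf·T⁴  ⇒  T⁴ = αS/(ε·2σ).
T⁴ = 0.240·197/(0.60·2·5.67×10⁻⁸) = 6.949×10⁸ K⁴.
T = (6.949×10⁸)^(1/4).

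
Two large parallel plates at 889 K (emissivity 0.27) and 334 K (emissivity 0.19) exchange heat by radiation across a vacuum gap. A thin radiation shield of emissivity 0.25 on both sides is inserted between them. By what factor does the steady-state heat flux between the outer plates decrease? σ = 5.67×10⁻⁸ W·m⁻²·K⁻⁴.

Without shield: q₀ = σΔ(T⁴)/(1/ε₁+1/ε₂−1) with denominator 7.967.
With shield the two gaps are in series; the resistances add: (1/ε₁+1/ε_s−1)+(1/ε_s+1/ε₂−1) = 6.704+8.263 = 14.97.
Heat-flux ratio q₀/q = 14.97/7.967.

factor ≈ 1.88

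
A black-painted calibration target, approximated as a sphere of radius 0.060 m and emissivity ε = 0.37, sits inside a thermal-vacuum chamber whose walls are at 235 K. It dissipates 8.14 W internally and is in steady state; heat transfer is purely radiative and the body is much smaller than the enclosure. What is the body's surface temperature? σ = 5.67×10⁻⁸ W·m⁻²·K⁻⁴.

For a small grey body in a large enclosure, net radiated power = εσA(T⁴ − T_w⁴).
Steady state: P = εσA(T⁴ − T_w⁴) with A = 4πr² = 0.04524 m².
T⁴ = P/(εσA) + T_w⁴ = 8.14/(0.37·5.67×10⁻⁸·0.04524) + (235)⁴
    = 8.577×10⁹ + 3.050×10⁹ = 1.163×10¹⁰ K⁴.

T ≈ 328 K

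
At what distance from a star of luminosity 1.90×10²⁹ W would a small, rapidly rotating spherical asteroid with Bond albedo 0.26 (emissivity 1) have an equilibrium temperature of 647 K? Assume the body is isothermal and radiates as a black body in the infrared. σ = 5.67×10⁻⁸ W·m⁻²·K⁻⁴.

For an isothermal black-emitting sphere, (1−a)S·πr² = σ·4πr²·T⁴ ⇒ S = 4σT⁴/(1−a).
S = 4·5.67×10⁻⁸·(647)⁴/0.740 = 53710 W/m².
Flux falls as S = L/(4πd²), so d = √(L/(4πS)) = √(1.90×10²⁹/(4π·53710)).

d ≈ 5.31×10¹¹ m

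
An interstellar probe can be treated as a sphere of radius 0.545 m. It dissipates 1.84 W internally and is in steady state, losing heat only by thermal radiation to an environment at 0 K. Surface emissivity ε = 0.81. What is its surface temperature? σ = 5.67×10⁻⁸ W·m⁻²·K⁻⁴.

T ≈ 57.2 K

Steady state: internal power = radiated power, P = εσA T⁴.
Radiating area A = 4πr² = 3.733 m².
T⁴ = P/(εσA) = 1.84/(0.81·5.67×10⁻⁸·3.733) = 1.073×10⁷ K⁴.
T = (1.073×10⁷)^(1/4).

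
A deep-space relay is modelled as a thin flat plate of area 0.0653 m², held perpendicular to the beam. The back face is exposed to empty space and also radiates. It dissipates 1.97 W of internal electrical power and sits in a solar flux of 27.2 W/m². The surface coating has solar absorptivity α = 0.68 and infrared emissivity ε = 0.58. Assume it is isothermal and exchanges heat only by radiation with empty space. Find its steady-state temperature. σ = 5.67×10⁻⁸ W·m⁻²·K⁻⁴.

T ≈ 165 K

At steady state, absorbed solar power + internal power = radiated power.
Absorbed: α·S·A_cross = 0.68·27.2·0.06530 = 1.208 W (cross-section A).
Total input = 1.208 + 1.97 = 3.178 W.
Radiated: εσ·A_surf·T⁴ with A_surf = 2A = 0.1306 m².
T⁴ = 3.178/(0.58·5.67×10⁻⁸·0.1306) = 7.399×10⁸ K⁴.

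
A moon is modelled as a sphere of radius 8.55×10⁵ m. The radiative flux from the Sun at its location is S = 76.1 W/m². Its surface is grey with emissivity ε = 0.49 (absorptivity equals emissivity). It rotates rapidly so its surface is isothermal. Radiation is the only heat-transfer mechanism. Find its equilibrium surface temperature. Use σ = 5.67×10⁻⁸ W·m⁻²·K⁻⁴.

At equilibrium, absorbed power = emitted power.
Absorbing cross-section = πr² = 2.297×10¹² m²; emitting surface = 4πr² = 9.186×10¹² m² (ratio 4).
εS·A_cross = εσ·A_surf·T⁴  ⇒  T⁴ = S/(4σ)   (ε cancels).
T⁴ = 76.1/(4·5.67×10⁻⁸) = 3.355×10⁸ K⁴.
T = (3.355×10⁸)^(1/4).

T ≈ 135 K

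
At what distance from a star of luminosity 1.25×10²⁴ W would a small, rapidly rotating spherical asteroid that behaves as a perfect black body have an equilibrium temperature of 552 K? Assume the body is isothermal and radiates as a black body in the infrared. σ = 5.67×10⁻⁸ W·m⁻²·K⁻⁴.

d ≈ 2.17×10⁹ m

For an isothermal black-emitting sphere, (1−a)S·πr² = σ·4πr²·T⁴ ⇒ S = 4σT⁴/(1−a).
S = 4·5.67×10⁻⁸·(552)⁴/1.00 = 21060 W/m².
Flux falls as S = L/(4πd²), so d = √(L/(4πS)) = √(1.25×10²⁴/(4π·21060)).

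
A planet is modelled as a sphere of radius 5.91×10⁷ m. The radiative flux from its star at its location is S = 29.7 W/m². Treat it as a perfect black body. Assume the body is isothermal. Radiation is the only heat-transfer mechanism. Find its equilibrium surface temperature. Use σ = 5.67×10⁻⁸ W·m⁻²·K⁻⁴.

T ≈ 107 K

At equilibrium, absorbed power = emitted power.
Absorbing cross-section = πr² = 1.097×10¹⁶ m²; emitting surface = 4πr² = 4.389×10¹⁶ m² (ratio 4).
S·A_cross = εσ·A_surf·T⁴  ⇒  T⁴ = S/(4σ).
T⁴ = 1.00·29.7/(4·5.67×10⁻⁸) = 1.310×10⁸ K⁴.
T = (1.310×10⁸)^(1/4).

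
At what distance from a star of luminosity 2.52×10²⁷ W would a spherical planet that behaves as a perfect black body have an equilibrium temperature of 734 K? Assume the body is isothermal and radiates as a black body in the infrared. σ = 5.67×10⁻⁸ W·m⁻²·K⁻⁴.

d ≈ 5.52×10¹⁰ m

For an isothermal black-emitting sphere, (1−a)S·πr² = σ·4πr²·T⁴ ⇒ S = 4σT⁴/(1−a).
S = 4·5.67×10⁻⁸·(734)⁴/1.00 = 65830 W/m².
Flux falls as S = L/(4πd²), so d = √(L/(4πS)) = √(2.52×10²⁷/(4π·65830)).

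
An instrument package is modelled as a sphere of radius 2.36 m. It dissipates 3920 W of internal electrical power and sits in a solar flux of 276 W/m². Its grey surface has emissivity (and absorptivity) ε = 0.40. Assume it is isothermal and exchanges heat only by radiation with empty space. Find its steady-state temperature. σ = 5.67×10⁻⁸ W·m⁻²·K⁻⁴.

T ≈ 246 K

At steady state, absorbed solar power + internal power = radiated power.
Absorbed: α·S·A_cross = 0.40·276·17.50 = 1932 W (cross-section πr²).
Total input = 1932 + 3920 = 5852 W.
Radiated: εσ·A_surf·T⁴ with A_surf = 4πr² = 69.99 m².
T⁴ = 5852/(0.40·5.67×10⁻⁸·69.99) = 3.686×10⁹ K⁴.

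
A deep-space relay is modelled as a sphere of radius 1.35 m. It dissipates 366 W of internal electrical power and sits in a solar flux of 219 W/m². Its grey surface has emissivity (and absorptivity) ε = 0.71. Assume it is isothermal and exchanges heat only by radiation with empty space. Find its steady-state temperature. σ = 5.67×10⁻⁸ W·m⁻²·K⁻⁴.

At steady state, absorbed solar power + internal power = radiated power.
Absorbed: α·S·A_cross = 0.71·219·5.726 = 890.3 W (cross-section πr²).
Total input = 890.3 + 366 = 1256 W.
Radiated: εσ·A_surf·T⁴ with A_surf = 4πr² = 22.90 m².
T⁴ = 1256/(0.71·5.67×10⁻⁸·22.90) = 1.363×10⁹ K⁴.

T ≈ 192 K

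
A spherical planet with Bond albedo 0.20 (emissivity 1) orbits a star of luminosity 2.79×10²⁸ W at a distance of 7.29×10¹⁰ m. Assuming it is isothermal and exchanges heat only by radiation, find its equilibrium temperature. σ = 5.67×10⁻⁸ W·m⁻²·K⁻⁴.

First find the stellar flux at distance d: S = L/(4πd²) = 2.79×10²⁸/(4π·(7.29×10¹⁰)²) = 4.178×10⁵ W/m².
For an isothermal sphere, absorbed (1−a)S·πr² = emitted σ·4πr²·T⁴, so T⁴ = (1−a)S/(4σ).
T⁴ = 0.800·4.178×10⁵/(4·5.67×10⁻⁸) = 1.474×10¹² K⁴.

T ≈ 1100 K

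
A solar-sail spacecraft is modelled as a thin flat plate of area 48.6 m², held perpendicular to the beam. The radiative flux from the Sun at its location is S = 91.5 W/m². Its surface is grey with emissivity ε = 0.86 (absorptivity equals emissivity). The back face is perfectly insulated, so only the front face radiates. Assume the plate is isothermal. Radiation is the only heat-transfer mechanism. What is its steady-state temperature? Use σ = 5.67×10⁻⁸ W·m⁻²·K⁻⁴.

At equilibrium, absorbed power = emitted power.
Absorbing cross-section = A = 48.60 m²; emitting surface = A = 48.60 m² (ratio 1).
εS·A_cross = εσ·A_surf·T⁴  ⇒  T⁴ = S/(1σ)   (ε cancels).
T⁴ = 91.5/(1·5.67×10⁻⁸) = 1.614×10⁹ K⁴.
T = (1.614×10⁹)^(1/4).

T ≈ 200 K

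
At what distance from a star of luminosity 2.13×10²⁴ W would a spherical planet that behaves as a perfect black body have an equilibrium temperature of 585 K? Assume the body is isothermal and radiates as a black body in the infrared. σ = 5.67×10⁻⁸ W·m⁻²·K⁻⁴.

d ≈ 2.53×10⁹ m

For an isothermal black-emitting sphere, (1−a)S·πr² = σ·4πr²·T⁴ ⇒ S = 4σT⁴/(1−a).
S = 4·5.67×10⁻⁸·(585)⁴/1.00 = 26560 W/m².
Flux falls as S = L/(4πd²), so d = √(L/(4πS)) = √(2.13×10²⁴/(4π·26560)).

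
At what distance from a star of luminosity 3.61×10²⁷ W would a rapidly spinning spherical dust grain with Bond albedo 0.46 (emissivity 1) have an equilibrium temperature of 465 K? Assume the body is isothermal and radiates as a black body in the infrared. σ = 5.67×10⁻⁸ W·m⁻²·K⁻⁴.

d ≈ 1.21×10¹¹ m

For an isothermal black-emitting sphere, (1−a)S·πr² = σ·4πr²·T⁴ ⇒ S = 4σT⁴/(1−a).
S = 4·5.67×10⁻⁸·(465)⁴/0.540 = 19640 W/m².
Flux falls as S = L/(4πd²), so d = √(L/(4πS)) = √(3.61×10²⁷/(4π·19640)).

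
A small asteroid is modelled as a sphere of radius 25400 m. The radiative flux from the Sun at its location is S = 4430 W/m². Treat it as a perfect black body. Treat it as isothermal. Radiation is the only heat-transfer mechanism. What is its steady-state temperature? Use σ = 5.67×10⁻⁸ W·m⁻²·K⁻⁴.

T ≈ 374 K

At equilibrium, absorbed power = emitted power.
Absorbing cross-section = πr² = 2.027×10⁹ m²; emitting surface = 4πr² = 8.107×10⁹ m² (ratio 4).
S·A_cross = εσ·A_surf·T⁴  ⇒  T⁴ = S/(4σ).
T⁴ = 1.00·4430/(4·5.67×10⁻⁸) = 1.953×10¹⁰ K⁴.
T = (1.953×10¹⁰)^(1/4).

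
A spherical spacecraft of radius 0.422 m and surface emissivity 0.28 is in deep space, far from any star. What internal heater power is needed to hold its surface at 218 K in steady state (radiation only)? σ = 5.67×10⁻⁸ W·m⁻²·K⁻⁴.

P ≈ 80.2 W

P = εσ·4πr²·T⁴.
4πr² = 2.238 m²; T⁴ = 2.259×10⁹ K⁴.
P = 0.28·5.67×10⁻⁸·2.238·2.259×10⁹.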